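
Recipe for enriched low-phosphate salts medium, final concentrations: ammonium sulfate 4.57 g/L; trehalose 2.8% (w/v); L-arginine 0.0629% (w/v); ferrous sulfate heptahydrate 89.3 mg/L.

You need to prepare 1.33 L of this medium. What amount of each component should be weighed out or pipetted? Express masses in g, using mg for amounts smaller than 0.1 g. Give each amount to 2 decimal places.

ammonium sulfate 6.08 g; trehalose 37.24 g; L-arginine 0.84 g; ferrous sulfate heptahydrate 0.12 g

Scale factor relative to 1 L: 1.33.
ammonium sulfate: 4.57 g/L × 1.33 L = 6.08 g
trehalose: 2.8 g per 100 mL × 1330 mL ÷ 100 = 37.24 g
L-arginine: 0.0629 g per 100 mL × 1330 mL ÷ 100 = 0.84 g
ferrous sulfate heptahydrate: 89.3 mg/L × 1.33 L = 118.769 mg = 0.12 g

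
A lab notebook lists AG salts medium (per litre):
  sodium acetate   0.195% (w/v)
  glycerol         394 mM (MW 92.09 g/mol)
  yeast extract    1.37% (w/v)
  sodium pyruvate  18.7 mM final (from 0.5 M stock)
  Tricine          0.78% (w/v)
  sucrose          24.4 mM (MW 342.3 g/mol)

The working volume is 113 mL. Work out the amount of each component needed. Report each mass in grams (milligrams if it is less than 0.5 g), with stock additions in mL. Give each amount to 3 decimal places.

sodium acetate 220.350 mg; glycerol 4.100 g; yeast extract 1.548 g; sodium pyruvate 4.226 mL; Tricine 0.881 g; sucrose 0.944 g

Target volume = 113 mL = 0.113 L.
sodium acetate: 0.195% w/v = 1.95 g/L → 1.95 × 0.113 L = 0.22035 g = 220.350 mg
glycerol: 394 mmol/L × 92.09 g/mol × 0.113 L ÷ 1000 = 4.100 g
yeast extract: 1.37% w/v = 13.7 g/L → 13.7 × 0.113 L = 1.548 g
sodium pyruvate: dilute stock: 18.7 mM × 113 mL ÷ 500 mM = 4.226 mL
Tricine: 0.78% w/v = 7.8 g/L → 7.8 × 0.113 L = 0.881 g
sucrose: 24.4 mmol/L × 342.3 g/mol × 0.113 L ÷ 1000 = 0.944 g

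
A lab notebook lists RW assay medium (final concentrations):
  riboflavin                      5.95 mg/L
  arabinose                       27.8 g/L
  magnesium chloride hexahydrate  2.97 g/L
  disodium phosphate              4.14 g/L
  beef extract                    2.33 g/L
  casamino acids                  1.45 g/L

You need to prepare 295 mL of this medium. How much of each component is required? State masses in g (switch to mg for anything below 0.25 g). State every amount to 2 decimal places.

Scale factor relative to 1 L: 0.295.
riboflavin: 5.95 mg/L × 0.295 L = 1.76 mg
arabinose: 27.8 g/L × 0.295 L = 8.20 g
magnesium chloride hexahydrate: 2.97 g/L × 0.295 L = 0.88 g
disodium phosphate: 4.14 g/L × 0.295 L = 1.22 g
beef extract: 2.33 g/L × 0.295 L = 0.69 g
casamino acids: 1.45 g/L × 0.295 L = 0.43 g

riboflavin 1.76 mg; arabinose 8.20 g; magnesium chloride hexahydrate 0.88 g; disodium phosphate 1.22 g; beef extract 0.69 g; casamino acids 0.43 g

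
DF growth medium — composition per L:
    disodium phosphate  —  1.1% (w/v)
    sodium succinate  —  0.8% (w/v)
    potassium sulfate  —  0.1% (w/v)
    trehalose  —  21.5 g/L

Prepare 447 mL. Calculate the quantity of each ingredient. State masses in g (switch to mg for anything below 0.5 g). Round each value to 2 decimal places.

Scale factor relative to 1 L: 0.447.
disodium phosphate: 1.1 g per 100 mL × 447 mL ÷ 100 = 4.92 g
sodium succinate: 0.8% w/v = 8 g/L → 8 × 0.447 L = 3.58 g
potassium sulfate: 0.1 g per 100 mL × 447 mL ÷ 100 = 0.447 g = 447.00 mg
trehalose: 21.5 g/L × 0.447 L = 9.61 g

disodium phosphate 4.92 g; sodium succinate 3.58 g; potassium sulfate 447.00 mg; trehalose 9.61 g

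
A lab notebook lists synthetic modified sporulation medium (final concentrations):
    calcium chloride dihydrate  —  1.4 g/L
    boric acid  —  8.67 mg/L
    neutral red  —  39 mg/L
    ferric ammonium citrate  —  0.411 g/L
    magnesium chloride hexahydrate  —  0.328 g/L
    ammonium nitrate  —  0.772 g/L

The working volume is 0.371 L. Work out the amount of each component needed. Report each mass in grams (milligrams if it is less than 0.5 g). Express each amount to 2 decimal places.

Working volume: 0.371 L.
calcium chloride dihydrate: 1.4 g/L × 0.371 L = 0.52 g
boric acid: 8.67 mg/L × 0.371 L = 3.22 mg
neutral red: 39 mg/L × 0.371 L = 14.47 mg
ferric ammonium citrate: 0.411 g/L × 0.371 L = 0.152481 g = 152.48 mg
magnesium chloride hexahydrate: 0.328 g/L × 0.371 L = 0.121688 g = 121.69 mg
ammonium nitrate: 0.772 g/L × 0.371 L = 0.286412 g = 286.41 mg

calcium chloride dihydrate 0.52 g; boric acid 3.22 mg; neutral red 14.47 mg; ferric ammonium citrate 152.48 mg; magnesium chloride hexahydrate 121.69 mg; ammonium nitrate 286.41 mg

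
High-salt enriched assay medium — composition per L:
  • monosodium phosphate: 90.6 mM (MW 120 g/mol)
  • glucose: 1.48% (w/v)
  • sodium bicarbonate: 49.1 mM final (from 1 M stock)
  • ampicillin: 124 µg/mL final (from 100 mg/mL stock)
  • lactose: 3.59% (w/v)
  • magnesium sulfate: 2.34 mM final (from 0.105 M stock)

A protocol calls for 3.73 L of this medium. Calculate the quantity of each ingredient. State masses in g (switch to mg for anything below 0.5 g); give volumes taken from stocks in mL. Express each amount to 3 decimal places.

Scale factor relative to 1 L: 3.73.
monosodium phosphate: 90.6 mmol/L × 120 g/mol × 3.73 L ÷ 1000 = 40.553 g
glucose: 1.48% w/v = 14.8 g/L → 14.8 × 3.73 L = 55.204 g
sodium bicarbonate: dilute stock: 49.1 mM × 3730 mL ÷ 1000 mM = 183.143 mL
ampicillin: V = C2·V2/C1 = 124 µg/mL × 3730 mL ÷ 100000 µg/mL = 4.625 mL
lactose: 3.59 g per 100 mL × 3730 mL ÷ 100 = 133.907 g
magnesium sulfate: dilute stock: 2.34 mM × 3730 mL ÷ 105 mM = 83.126 mL

monosodium phosphate 40.553 g; glucose 55.204 g; sodium bicarbonate 183.143 mL; ampicillin 4.625 mL; lactose 133.907 g; magnesium sulfate 83.126 mL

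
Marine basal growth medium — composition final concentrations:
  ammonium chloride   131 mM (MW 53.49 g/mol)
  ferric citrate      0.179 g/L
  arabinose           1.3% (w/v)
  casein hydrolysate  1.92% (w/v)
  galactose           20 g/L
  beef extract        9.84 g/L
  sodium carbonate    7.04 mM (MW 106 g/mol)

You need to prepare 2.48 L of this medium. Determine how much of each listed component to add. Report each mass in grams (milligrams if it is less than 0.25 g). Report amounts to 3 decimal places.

ammonium chloride 17.378 g; ferric citrate 0.444 g; arabinose 32.240 g; casein hydrolysate 47.616 g; galactose 49.600 g; beef extract 24.403 g; sodium carbonate 1.851 g

Working volume: 2.48 L.
ammonium chloride: 131 mmol/L × 53.49 g/mol × 2.48 L ÷ 1000 = 17.378 g
ferric citrate: 0.179 g/L × 2.48 L = 0.444 g
arabinose: 1.3% w/v = 13 g/L → 13 × 2.48 L = 32.240 g
casein hydrolysate: 1.92% w/v = 19.2 g/L → 19.2 × 2.48 L = 47.616 g
galactose: 20 g/L × 2.48 L = 49.600 g
beef extract: 9.84 g/L × 2.48 L = 24.403 g
sodium carbonate: 7.04 mmol/L × 106 g/mol × 2.48 L ÷ 1000 = 1.851 g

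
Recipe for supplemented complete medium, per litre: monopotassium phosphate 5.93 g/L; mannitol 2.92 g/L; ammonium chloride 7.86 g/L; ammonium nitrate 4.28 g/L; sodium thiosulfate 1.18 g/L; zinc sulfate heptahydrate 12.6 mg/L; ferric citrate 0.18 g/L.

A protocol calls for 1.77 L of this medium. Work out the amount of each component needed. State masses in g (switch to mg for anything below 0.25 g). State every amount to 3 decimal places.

monopotassium phosphate 10.496 g; mannitol 5.168 g; ammonium chloride 13.912 g; ammonium nitrate 7.576 g; sodium thiosulfate 2.089 g; zinc sulfate heptahydrate 22.302 mg; ferric citrate 0.319 g

Working volume: 1.77 L.
monopotassium phosphate: 5.93 g/L × 1.77 L = 10.496 g
mannitol: 2.92 g/L × 1.77 L = 5.168 g
ammonium chloride: 7.86 g/L × 1.77 L = 13.912 g
ammonium nitrate: 4.28 g/L × 1.77 L = 7.576 g
sodium thiosulfate: 1.18 g/L × 1.77 L = 2.089 g
zinc sulfate heptahydrate: 12.6 mg/L × 1.77 L = 22.302 mg
ferric citrate: 0.18 g/L × 1.77 L = 0.319 g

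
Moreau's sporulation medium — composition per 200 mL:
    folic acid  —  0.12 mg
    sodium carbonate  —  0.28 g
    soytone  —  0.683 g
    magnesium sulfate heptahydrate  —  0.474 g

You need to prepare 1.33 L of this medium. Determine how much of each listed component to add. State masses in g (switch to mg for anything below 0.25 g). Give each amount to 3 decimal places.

Ratio of target to recipe volume: 1330 / 200 = 6.65.
folic acid: 0.12 mg × (1330 mL / 200 mL) = 0.798 mg
sodium carbonate: 0.28 g × (1330 mL / 200 mL) = 1.862 g
soytone: 0.683 g × (1330 mL / 200 mL) = 4.542 g
magnesium sulfate heptahydrate: 0.474 g × (1330 mL / 200 mL) = 3.152 g

folic acid 0.798 mg; sodium carbonate 1.862 g; soytone 4.542 g; magnesium sulfate heptahydrate 3.152 g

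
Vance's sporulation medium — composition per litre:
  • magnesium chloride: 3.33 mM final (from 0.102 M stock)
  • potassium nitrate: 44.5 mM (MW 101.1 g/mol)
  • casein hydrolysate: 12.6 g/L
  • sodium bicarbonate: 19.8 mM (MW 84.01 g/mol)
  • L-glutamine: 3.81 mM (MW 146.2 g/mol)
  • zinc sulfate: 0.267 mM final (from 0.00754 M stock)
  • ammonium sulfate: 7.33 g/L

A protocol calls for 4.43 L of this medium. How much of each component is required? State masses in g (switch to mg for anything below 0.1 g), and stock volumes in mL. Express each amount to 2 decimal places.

Scale factor relative to 1 L: 4.43.
magnesium chloride: V = C2·V2/C1 = 3.33 mM × 4430 mL ÷ 102 mM = 144.63 mL
potassium nitrate: 44.5 mmol/L × 101.1 g/mol × 4.43 L ÷ 1000 = 19.93 g
casein hydrolysate: 12.6 g/L × 4.43 L = 55.82 g
sodium bicarbonate: 19.8 mmol/L × 84.01 g/mol × 4.43 L ÷ 1000 = 7.37 g
L-glutamine: 3.81 mmol/L × 146.2 g/mol × 4.43 L ÷ 1000 = 2.47 g
zinc sulfate: V = C2·V2/C1 = 0.267 mM × 4430 mL ÷ 7.54 mM = 156.87 mL
ammonium sulfate: 7.33 g/L × 4.43 L = 32.47 g

magnesium chloride 144.63 mL; potassium nitrate 19.93 g; casein hydrolysate 55.82 g; sodium bicarbonate 7.37 g; L-glutamine 2.47 g; zinc sulfate 156.87 mL; ammonium sulfate 32.47 g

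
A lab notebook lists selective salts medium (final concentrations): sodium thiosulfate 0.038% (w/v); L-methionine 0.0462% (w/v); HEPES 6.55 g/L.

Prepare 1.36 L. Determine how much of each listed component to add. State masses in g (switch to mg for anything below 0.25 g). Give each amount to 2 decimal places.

Scale factor relative to 1 L: 1.36.
sodium thiosulfate: 0.038 g per 100 mL × 1360 mL ÷ 100 = 0.52 g
L-methionine: 0.0462% w/v = 0.462 g/L → 0.462 × 1.36 L = 0.63 g
HEPES: 6.55 g/L × 1.36 L = 8.91 g

sodium thiosulfate 0.52 g; L-methionine 0.63 g; HEPES 8.91 g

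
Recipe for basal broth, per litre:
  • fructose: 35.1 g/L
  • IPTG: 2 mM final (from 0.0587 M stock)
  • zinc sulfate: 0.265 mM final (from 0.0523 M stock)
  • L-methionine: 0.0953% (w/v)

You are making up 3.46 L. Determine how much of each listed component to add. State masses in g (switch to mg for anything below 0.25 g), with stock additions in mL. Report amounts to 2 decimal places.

fructose 121.45 g; IPTG 117.89 mL; zinc sulfate 17.53 mL; L-methionine 3.30 g

Scale factor relative to 1 L: 3.46.
fructose: 35.1 g/L × 3.46 L = 121.45 g
IPTG: C1V1 = C2V2 → 2 mM × 3460 mL ÷ 58.7 mM = 117.89 mL
zinc sulfate: C1V1 = C2V2 → 0.265 mM × 3460 mL ÷ 52.3 mM = 17.53 mL
L-methionine: 0.0953 g per 100 mL × 3460 mL ÷ 100 = 3.30 g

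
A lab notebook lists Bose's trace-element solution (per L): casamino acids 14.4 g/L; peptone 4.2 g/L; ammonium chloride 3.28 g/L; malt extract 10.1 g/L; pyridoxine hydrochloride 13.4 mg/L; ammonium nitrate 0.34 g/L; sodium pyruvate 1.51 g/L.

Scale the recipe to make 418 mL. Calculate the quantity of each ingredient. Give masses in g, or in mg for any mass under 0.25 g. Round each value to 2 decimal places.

Working volume: 418 mL = 0.418 L.
casamino acids: 14.4 g/L × 0.418 L = 6.02 g
peptone: 4.2 g/L × 0.418 L = 1.76 g
ammonium chloride: 3.28 g/L × 0.418 L = 1.37 g
malt extract: 10.1 g/L × 0.418 L = 4.22 g
pyridoxine hydrochloride: 13.4 mg/L × 0.418 L = 5.60 mg
ammonium nitrate: 0.34 g/L × 0.418 L = 0.14212 g = 142.12 mg
sodium pyruvate: 1.51 g/L × 0.418 L = 0.63 g

casamino acids 6.02 g; peptone 1.76 g; ammonium chloride 1.37 g; malt extract 4.22 g; pyridoxine hydrochloride 5.60 mg; ammonium nitrate 142.12 mg; sodium pyruvate 0.63 g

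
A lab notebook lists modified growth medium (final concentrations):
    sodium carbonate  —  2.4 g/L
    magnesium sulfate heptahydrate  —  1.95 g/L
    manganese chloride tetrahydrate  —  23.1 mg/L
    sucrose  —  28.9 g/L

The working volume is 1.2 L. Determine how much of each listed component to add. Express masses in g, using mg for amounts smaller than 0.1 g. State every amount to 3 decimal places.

Working volume: 1.2 L.
sodium carbonate: 2.4 g/L × 1.2 L = 2.880 g
magnesium sulfate heptahydrate: 1.95 g/L × 1.2 L = 2.340 g
manganese chloride tetrahydrate: 23.1 mg/L × 1.2 L = 27.720 mg
sucrose: 28.9 g/L × 1.2 L = 34.680 g

sodium carbonate 2.880 g; magnesium sulfate heptahydrate 2.340 g; manganese chloride tetrahydrate 27.720 mg; sucrose 34.680 g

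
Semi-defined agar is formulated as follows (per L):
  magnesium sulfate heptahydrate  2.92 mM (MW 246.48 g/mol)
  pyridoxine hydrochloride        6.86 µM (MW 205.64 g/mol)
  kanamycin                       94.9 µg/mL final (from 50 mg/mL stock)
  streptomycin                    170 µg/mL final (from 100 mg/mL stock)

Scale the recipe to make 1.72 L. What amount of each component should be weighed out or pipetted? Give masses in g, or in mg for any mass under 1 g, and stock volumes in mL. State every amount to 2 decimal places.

Working volume: 1.72 L.
magnesium sulfate heptahydrate: 2.92 mmol/L × 246.48 g/mol × 1.72 L ÷ 1000 = 1.24 g
pyridoxine hydrochloride: 6.86 µmol/L × 205.64 g/mol × 1.72 L ÷ 1000 = 2.43 mg
kanamycin: dilute stock: 94.9 µg/mL × 1720 mL ÷ 50000 µg/mL = 3.26 mL
streptomycin: C1V1 = C2V2 → 170 µg/mL × 1720 mL ÷ 100000 µg/mL = 2.92 mL

magnesium sulfate heptahydrate 1.24 g; pyridoxine hydrochloride 2.43 mg; kanamycin 3.26 mL; streptomycin 2.92 mL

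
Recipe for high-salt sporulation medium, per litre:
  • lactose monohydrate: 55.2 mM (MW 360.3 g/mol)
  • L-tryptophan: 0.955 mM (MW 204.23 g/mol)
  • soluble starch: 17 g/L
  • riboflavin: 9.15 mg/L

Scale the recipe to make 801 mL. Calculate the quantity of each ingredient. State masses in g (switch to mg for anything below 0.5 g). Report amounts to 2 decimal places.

lactose monohydrate 15.93 g; L-tryptophan 156.23 mg; soluble starch 13.62 g; riboflavin 7.33 mg

Target volume = 801 mL = 0.801 L.
lactose monohydrate: 55.2 mmol/L × 360.3 g/mol × 0.801 L ÷ 1000 = 15.93 g
L-tryptophan: 0.955 mmol/L × 204.23 mg/mmol × 0.801 L = 156.23 mg
soluble starch: 17 g/L × 0.801 L = 13.62 g
riboflavin: 9.15 mg/L × 0.801 L = 7.33 mg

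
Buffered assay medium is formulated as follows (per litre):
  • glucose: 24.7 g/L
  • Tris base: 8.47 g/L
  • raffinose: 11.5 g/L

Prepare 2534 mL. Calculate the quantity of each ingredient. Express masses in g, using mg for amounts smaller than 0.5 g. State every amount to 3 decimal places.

glucose 62.590 g; Tris base 21.463 g; raffinose 29.141 g

Target volume = 2534 mL = 2.534 L.
glucose: 24.7 g/L × 2.534 L = 62.590 g
Tris base: 8.47 g/L × 2.534 L = 21.463 g
raffinose: 11.5 g/L × 2.534 L = 29.141 g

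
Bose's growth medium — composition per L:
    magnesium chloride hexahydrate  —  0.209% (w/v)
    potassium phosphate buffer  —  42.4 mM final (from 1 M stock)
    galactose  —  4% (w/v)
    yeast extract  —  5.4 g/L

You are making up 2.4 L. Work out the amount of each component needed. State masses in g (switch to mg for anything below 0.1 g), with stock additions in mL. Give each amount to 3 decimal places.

magnesium chloride hexahydrate 5.016 g; potassium phosphate buffer 101.760 mL; galactose 96.000 g; yeast extract 12.960 g

Scale factor relative to 1 L: 2.4.
magnesium chloride hexahydrate: 0.209% w/v = 2.09 g/L → 2.09 × 2.4 L = 5.016 g
potassium phosphate buffer: C1V1 = C2V2 → 42.4 mM × 2400 mL ÷ 1000 mM = 101.760 mL
galactose: 4 g per 100 mL × 2400 mL ÷ 100 = 96.000 g
yeast extract: 5.4 g/L × 2.4 L = 12.960 g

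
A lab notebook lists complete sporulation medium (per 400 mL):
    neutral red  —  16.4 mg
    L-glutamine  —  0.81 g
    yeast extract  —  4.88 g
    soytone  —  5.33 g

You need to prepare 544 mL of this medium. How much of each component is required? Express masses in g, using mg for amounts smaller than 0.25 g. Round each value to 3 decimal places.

Scale factor = 544 mL / 400 mL = 1.36.
neutral red: 16.4 mg × (544 mL / 400 mL) = 22.304 mg
L-glutamine: 0.81 g × (544 mL / 400 mL) = 1.102 g
yeast extract: 4.88 g × (544 mL / 400 mL) = 6.637 g
soytone: 5.33 g × (544 mL / 400 mL) = 7.249 g

neutral red 22.304 mg; L-glutamine 1.102 g; yeast extract 6.637 g; soytone 7.249 g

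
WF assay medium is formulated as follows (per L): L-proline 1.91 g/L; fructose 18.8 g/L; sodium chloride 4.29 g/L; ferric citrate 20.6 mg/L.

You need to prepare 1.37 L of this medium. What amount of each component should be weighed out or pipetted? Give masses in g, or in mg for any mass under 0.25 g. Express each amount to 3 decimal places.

L-proline 2.617 g; fructose 25.756 g; sodium chloride 5.877 g; ferric citrate 28.222 mg

Working volume: 1.37 L.
L-proline: 1.91 g/L × 1.37 L = 2.617 g
fructose: 18.8 g/L × 1.37 L = 25.756 g
sodium chloride: 4.29 g/L × 1.37 L = 5.877 g
ferric citrate: 20.6 mg/L × 1.37 L = 28.222 mg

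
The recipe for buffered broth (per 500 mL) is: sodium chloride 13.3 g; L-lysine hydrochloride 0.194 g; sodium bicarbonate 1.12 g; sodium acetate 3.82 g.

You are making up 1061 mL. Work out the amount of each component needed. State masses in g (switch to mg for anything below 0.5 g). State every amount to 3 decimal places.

sodium chloride 28.223 g; L-lysine hydrochloride 411.668 mg; sodium bicarbonate 2.377 g; sodium acetate 8.106 g

Scale factor = 1061 mL / 500 mL = 2.122.
sodium chloride: 13.3 g × (1061 mL / 500 mL) = 28.223 g
L-lysine hydrochloride: 0.194 g × (1061 mL / 500 mL) = 0.411668 g = 411.668 mg
sodium bicarbonate: 1.12 g × (1061 mL / 500 mL) = 2.377 g
sodium acetate: 3.82 g × (1061 mL / 500 mL) = 8.106 g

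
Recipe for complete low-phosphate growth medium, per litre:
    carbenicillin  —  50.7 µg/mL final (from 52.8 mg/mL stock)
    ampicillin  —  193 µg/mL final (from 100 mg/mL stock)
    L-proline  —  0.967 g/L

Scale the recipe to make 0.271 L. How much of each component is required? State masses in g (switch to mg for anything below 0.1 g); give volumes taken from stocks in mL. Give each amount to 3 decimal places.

carbenicillin 0.260 mL; ampicillin 0.523 mL; L-proline 0.262 g

Working volume: 0.271 L.
carbenicillin: C1V1 = C2V2 → 50.7 µg/mL × 271 mL ÷ 52800 µg/mL = 0.260 mL
ampicillin: C1V1 = C2V2 → 193 µg/mL × 271 mL ÷ 100000 µg/mL = 0.523 mL
L-proline: 0.967 g/L × 0.271 L = 0.262 g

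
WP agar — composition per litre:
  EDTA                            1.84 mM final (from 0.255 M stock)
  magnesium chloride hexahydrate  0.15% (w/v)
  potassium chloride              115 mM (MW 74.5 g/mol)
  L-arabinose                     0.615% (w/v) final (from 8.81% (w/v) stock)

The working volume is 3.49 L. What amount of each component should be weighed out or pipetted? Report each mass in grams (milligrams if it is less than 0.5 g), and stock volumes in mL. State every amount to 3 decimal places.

EDTA 25.183 mL; magnesium chloride hexahydrate 5.235 g; potassium chloride 29.901 g; L-arabinose 243.627 mL

Scale factor relative to 1 L: 3.49.
EDTA: C1V1 = C2V2 → 1.84 mM × 3490 mL ÷ 255 mM = 25.183 mL
magnesium chloride hexahydrate: 0.15 g per 100 mL × 3490 mL ÷ 100 = 5.235 g
potassium chloride: 115 mmol/L × 74.5 g/mol × 3.49 L ÷ 1000 = 29.901 g
L-arabinose: V = C2·V2/C1 = 0.615% ÷ 8.81% × 3490 mL = 243.627 mL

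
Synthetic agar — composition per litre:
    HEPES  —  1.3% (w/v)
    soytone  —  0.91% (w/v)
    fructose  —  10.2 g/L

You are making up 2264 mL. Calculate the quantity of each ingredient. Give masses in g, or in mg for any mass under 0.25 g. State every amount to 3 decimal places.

HEPES 29.432 g; soytone 20.602 g; fructose 23.093 g

Working volume: 2264 mL = 2.264 L.
HEPES: 1.3 g per 100 mL × 2264 mL ÷ 100 = 29.432 g
soytone: 0.91% w/v = 9.1 g/L → 9.1 × 2.264 L = 20.602 g
fructose: 10.2 g/L × 2.264 L = 23.093 g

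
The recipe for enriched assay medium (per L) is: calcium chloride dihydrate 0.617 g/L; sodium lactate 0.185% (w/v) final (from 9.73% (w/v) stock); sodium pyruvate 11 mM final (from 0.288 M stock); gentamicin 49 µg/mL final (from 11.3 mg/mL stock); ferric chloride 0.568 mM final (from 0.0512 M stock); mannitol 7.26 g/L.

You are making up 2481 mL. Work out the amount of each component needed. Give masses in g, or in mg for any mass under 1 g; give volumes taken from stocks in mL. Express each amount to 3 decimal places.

calcium chloride dihydrate 1.531 g; sodium lactate 47.172 mL; sodium pyruvate 94.760 mL; gentamicin 10.758 mL; ferric chloride 27.524 mL; mannitol 18.012 g

Working volume: 2481 mL = 2.481 L.
calcium chloride dihydrate: 0.617 g/L × 2.481 L = 1.531 g
sodium lactate: dilute stock: 0.185% ÷ 9.73% × 2481 mL = 47.172 mL
sodium pyruvate: dilute stock: 11 mM × 2481 mL ÷ 288 mM = 94.760 mL
gentamicin: C1V1 = C2V2 → 49 µg/mL × 2481 mL ÷ 11300 µg/mL = 10.758 mL
ferric chloride: dilute stock: 0.568 mM × 2481 mL ÷ 51.2 mM = 27.524 mL
mannitol: 7.26 g/L × 2.481 L = 18.012 g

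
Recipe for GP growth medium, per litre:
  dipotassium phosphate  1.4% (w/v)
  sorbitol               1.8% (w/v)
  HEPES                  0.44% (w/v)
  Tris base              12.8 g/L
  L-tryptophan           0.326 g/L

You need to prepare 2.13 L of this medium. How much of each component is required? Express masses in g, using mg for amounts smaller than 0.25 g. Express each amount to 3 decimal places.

Working volume: 2.13 L.
dipotassium phosphate: 1.4 g per 100 mL × 2130 mL ÷ 100 = 29.820 g
sorbitol: 1.8 g per 100 mL × 2130 mL ÷ 100 = 38.340 g
HEPES: 0.44% w/v = 4.4 g/L → 4.4 × 2.13 L = 9.372 g
Tris base: 12.8 g/L × 2.13 L = 27.264 g
L-tryptophan: 0.326 g/L × 2.13 L = 0.694 g

dipotassium phosphate 29.820 g; sorbitol 38.340 g; HEPES 9.372 g; Tris base 27.264 g; L-tryptophan 0.694 g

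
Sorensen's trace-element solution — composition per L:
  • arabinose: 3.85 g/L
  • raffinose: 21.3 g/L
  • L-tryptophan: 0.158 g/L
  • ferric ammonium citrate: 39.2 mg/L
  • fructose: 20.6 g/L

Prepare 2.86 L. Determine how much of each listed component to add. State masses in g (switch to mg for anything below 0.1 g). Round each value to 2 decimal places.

arabinose 11.01 g; raffinose 60.92 g; L-tryptophan 0.45 g; ferric ammonium citrate 0.11 g; fructose 58.92 g

Scale factor relative to 1 L: 2.86.
arabinose: 3.85 g/L × 2.86 L = 11.01 g
raffinose: 21.3 g/L × 2.86 L = 60.92 g
L-tryptophan: 0.158 g/L × 2.86 L = 0.45 g
ferric ammonium citrate: 39.2 mg/L × 2.86 L = 112.112 mg = 0.11 g
fructose: 20.6 g/L × 2.86 L = 58.92 g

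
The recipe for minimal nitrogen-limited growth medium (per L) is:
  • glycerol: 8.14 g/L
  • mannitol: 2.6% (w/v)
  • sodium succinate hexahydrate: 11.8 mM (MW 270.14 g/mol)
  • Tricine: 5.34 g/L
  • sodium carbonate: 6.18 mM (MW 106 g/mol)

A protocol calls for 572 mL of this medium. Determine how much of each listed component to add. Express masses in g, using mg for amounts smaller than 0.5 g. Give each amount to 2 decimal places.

Target volume = 572 mL = 0.572 L.
glycerol: 8.14 g/L × 0.572 L = 4.66 g
mannitol: 2.6% w/v = 26 g/L → 26 × 0.572 L = 14.87 g
sodium succinate hexahydrate: 11.8 mmol/L × 270.14 g/mol × 0.572 L ÷ 1000 = 1.82 g
Tricine: 5.34 g/L × 0.572 L = 3.05 g
sodium carbonate: 6.18 mmol/L × 106 mg/mmol × 0.572 L = 374.71 mg

glycerol 4.66 g; mannitol 14.87 g; sodium succinate hexahydrate 1.82 g; Tricine 3.05 g; sodium carbonate 374.71 mg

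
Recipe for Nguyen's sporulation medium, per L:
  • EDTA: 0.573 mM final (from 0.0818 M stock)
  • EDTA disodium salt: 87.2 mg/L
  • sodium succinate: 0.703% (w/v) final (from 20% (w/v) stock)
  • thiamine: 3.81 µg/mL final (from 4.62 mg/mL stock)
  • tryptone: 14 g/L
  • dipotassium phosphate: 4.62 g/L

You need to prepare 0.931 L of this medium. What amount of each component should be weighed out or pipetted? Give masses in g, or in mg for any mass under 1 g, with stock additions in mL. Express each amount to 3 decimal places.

EDTA 6.522 mL; EDTA disodium salt 81.183 mg; sodium succinate 32.725 mL; thiamine 0.768 mL; tryptone 13.034 g; dipotassium phosphate 4.301 g

Working volume: 0.931 L.
EDTA: dilute stock: 0.573 mM × 931 mL ÷ 81.8 mM = 6.522 mL
EDTA disodium salt: 87.2 mg/L × 0.931 L = 81.183 mg
sodium succinate: dilute stock: 0.703% ÷ 20% × 931 mL = 32.725 mL
thiamine: V = C2·V2/C1 = 3.81 µg/mL × 931 mL ÷ 4620 µg/mL = 0.768 mL
tryptone: 14 g/L × 0.931 L = 13.034 g
dipotassium phosphate: 4.62 g/L × 0.931 L = 4.301 g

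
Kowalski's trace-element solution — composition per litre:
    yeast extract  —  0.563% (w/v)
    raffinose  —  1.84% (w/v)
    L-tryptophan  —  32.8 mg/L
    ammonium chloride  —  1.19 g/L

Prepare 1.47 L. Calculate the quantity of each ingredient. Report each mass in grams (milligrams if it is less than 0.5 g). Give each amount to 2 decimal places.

yeast extract 8.28 g; raffinose 27.05 g; L-tryptophan 48.22 mg; ammonium chloride 1.75 g

Working volume: 1.47 L.
yeast extract: 0.563 g per 100 mL × 1470 mL ÷ 100 = 8.28 g
raffinose: 1.84% w/v = 18.4 g/L → 18.4 × 1.47 L = 27.05 g
L-tryptophan: 32.8 mg/L × 1.47 L = 48.22 mg
ammonium chloride: 1.19 g/L × 1.47 L = 1.75 g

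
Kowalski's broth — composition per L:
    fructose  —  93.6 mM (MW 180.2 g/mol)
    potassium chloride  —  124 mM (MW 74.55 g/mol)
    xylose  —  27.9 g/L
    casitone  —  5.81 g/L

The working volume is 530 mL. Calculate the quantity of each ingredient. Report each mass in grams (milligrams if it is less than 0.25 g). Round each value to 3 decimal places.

fructose 8.939 g; potassium chloride 4.899 g; xylose 14.787 g; casitone 3.079 g

Working volume: 530 mL = 0.53 L.
fructose: 93.6 mmol/L × 180.2 g/mol × 0.53 L ÷ 1000 = 8.939 g
potassium chloride: 124 mmol/L × 74.55 g/mol × 0.53 L ÷ 1000 = 4.899 g
xylose: 27.9 g/L × 0.53 L = 14.787 g
casitone: 5.81 g/L × 0.53 L = 3.079 g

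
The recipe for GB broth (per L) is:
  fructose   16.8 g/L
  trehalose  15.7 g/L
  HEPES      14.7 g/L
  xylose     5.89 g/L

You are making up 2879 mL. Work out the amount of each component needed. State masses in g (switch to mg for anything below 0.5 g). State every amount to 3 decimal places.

fructose 48.367 g; trehalose 45.200 g; HEPES 42.321 g; xylose 16.957 g

Scale factor relative to 1 L: 2.879.
fructose: 16.8 g/L × 2.879 L = 48.367 g
trehalose: 15.7 g/L × 2.879 L = 45.200 g
HEPES: 14.7 g/L × 2.879 L = 42.321 g
xylose: 5.89 g/L × 2.879 L = 16.957 g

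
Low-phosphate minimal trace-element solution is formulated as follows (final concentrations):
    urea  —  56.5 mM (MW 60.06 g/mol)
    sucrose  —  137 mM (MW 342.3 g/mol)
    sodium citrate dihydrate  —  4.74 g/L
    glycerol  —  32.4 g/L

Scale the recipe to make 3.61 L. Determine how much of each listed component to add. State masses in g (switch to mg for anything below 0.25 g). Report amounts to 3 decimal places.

Working volume: 3.61 L.
urea: 56.5 mmol/L × 60.06 g/mol × 3.61 L ÷ 1000 = 12.250 g
sucrose: 137 mmol/L × 342.3 g/mol × 3.61 L ÷ 1000 = 169.291 g
sodium citrate dihydrate: 4.74 g/L × 3.61 L = 17.111 g
glycerol: 32.4 g/L × 3.61 L = 116.964 g

urea 12.250 g; sucrose 169.291 g; sodium citrate dihydrate 17.111 g; glycerol 116.964 g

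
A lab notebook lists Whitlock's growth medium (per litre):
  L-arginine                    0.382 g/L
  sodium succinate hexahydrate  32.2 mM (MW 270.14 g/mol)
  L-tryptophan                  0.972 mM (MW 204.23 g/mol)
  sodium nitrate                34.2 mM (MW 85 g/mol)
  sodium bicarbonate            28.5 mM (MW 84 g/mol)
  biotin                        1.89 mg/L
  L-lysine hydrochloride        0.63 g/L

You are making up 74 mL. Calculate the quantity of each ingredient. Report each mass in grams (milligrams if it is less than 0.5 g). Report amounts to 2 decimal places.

L-arginine 28.27 mg; sodium succinate hexahydrate 0.64 g; L-tryptophan 14.69 mg; sodium nitrate 215.12 mg; sodium bicarbonate 177.16 mg; biotin 0.14 mg; L-lysine hydrochloride 46.62 mg

Scale factor relative to 1 L: 0.074.
L-arginine: 0.382 g/L × 0.074 L = 0.028268 g = 28.27 mg
sodium succinate hexahydrate: 32.2 mmol/L × 270.14 g/mol × 0.074 L ÷ 1000 = 0.64 g
L-tryptophan: 0.972 mmol/L × 204.23 mg/mmol × 0.074 L = 14.69 mg
sodium nitrate: 34.2 mmol/L × 85 mg/mmol × 0.074 L = 215.12 mg
sodium bicarbonate: 28.5 mmol/L × 84 mg/mmol × 0.074 L = 177.16 mg
biotin: 1.89 mg/L × 0.074 L = 0.14 mg
L-lysine hydrochloride: 0.63 g/L × 0.074 L = 0.04662 g = 46.62 mg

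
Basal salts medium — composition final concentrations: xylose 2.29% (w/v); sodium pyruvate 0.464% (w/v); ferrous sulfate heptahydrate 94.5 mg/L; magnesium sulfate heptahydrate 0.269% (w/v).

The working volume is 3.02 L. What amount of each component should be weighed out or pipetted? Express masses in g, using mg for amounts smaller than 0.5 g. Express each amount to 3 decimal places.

xylose 69.158 g; sodium pyruvate 14.013 g; ferrous sulfate heptahydrate 285.390 mg; magnesium sulfate heptahydrate 8.124 g

Working volume: 3.02 L.
xylose: 2.29% w/v = 22.9 g/L → 22.9 × 3.02 L = 69.158 g
sodium pyruvate: 0.464 g per 100 mL × 3020 mL ÷ 100 = 14.013 g
ferrous sulfate heptahydrate: 94.5 mg/L × 3.02 L = 285.390 mg
magnesium sulfate heptahydrate: 0.269% w/v = 2.69 g/L → 2.69 × 3.02 L = 8.124 g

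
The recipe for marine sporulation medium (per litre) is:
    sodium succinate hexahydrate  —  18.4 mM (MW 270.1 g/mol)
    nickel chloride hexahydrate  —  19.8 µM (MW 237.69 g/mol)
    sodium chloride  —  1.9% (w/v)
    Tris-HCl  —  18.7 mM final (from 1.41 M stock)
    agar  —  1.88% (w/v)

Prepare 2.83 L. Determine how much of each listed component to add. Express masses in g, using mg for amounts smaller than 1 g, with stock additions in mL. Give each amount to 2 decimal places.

sodium succinate hexahydrate 14.06 g; nickel chloride hexahydrate 13.32 mg; sodium chloride 53.77 g; Tris-HCl 37.53 mL; agar 53.20 g

Scale factor relative to 1 L: 2.83.
sodium succinate hexahydrate: 18.4 mmol/L × 270.1 g/mol × 2.83 L ÷ 1000 = 14.06 g
nickel chloride hexahydrate: 19.8 µmol/L × 237.69 g/mol × 2.83 L ÷ 1000 = 13.32 mg
sodium chloride: 1.9% w/v = 19 g/L → 19 × 2.83 L = 53.77 g
Tris-HCl: dilute stock: 18.7 mM × 2830 mL ÷ 1410 mM = 37.53 mL
agar: 1.88% w/v = 18.8 g/L → 18.8 × 2.83 L = 53.20 g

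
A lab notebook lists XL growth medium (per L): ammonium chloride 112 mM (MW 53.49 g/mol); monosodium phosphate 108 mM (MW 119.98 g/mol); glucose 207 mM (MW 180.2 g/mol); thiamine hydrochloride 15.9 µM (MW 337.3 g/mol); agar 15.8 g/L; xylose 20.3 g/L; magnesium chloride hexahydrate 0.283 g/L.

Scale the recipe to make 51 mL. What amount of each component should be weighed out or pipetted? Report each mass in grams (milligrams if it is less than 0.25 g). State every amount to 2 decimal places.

ammonium chloride 0.31 g; monosodium phosphate 0.66 g; glucose 1.90 g; thiamine hydrochloride 0.27 mg; agar 0.81 g; xylose 1.04 g; magnesium chloride hexahydrate 14.43 mg

Scale factor relative to 1 L: 0.051.
ammonium chloride: 112 mmol/L × 53.49 g/mol × 0.051 L ÷ 1000 = 0.31 g
monosodium phosphate: 108 mmol/L × 119.98 g/mol × 0.051 L ÷ 1000 = 0.66 g
glucose: 207 mmol/L × 180.2 g/mol × 0.051 L ÷ 1000 = 1.90 g
thiamine hydrochloride: 15.9 µmol/L × 337.3 g/mol × 0.051 L ÷ 1000 = 0.27 mg
agar: 15.8 g/L × 0.051 L = 0.81 g
xylose: 20.3 g/L × 0.051 L = 1.04 g
magnesium chloride hexahydrate: 0.283 g/L × 0.051 L = 0.014433 g = 14.43 mg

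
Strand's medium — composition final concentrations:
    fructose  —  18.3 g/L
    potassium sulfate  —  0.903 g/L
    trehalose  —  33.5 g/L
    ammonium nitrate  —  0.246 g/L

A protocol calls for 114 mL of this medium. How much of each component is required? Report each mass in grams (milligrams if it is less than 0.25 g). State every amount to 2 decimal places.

Working volume: 114 mL = 0.114 L.
fructose: 18.3 g/L × 0.114 L = 2.09 g
potassium sulfate: 0.903 g/L × 0.114 L = 0.102942 g = 102.94 mg
trehalose: 33.5 g/L × 0.114 L = 3.82 g
ammonium nitrate: 0.246 g/L × 0.114 L = 0.028044 g = 28.04 mg

fructose 2.09 g; potassium sulfate 102.94 mg; trehalose 3.82 g; ammonium nitrate 28.04 mg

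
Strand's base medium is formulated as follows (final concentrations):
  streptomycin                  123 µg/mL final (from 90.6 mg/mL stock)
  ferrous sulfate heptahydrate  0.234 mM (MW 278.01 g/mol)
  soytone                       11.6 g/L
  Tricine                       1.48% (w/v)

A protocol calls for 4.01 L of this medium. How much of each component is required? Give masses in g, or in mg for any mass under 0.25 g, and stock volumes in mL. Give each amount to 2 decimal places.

Working volume: 4.01 L.
streptomycin: dilute stock: 123 µg/mL × 4010 mL ÷ 90600 µg/mL = 5.44 mL
ferrous sulfate heptahydrate: 0.234 mmol/L × 278.01 g/mol × 4.01 L ÷ 1000 = 0.26 g
soytone: 11.6 g/L × 4.01 L = 46.52 g
Tricine: 1.48 g per 100 mL × 4010 mL ÷ 100 = 59.35 g

streptomycin 5.44 mL; ferrous sulfate heptahydrate 0.26 g; soytone 46.52 g; Tricine 59.35 g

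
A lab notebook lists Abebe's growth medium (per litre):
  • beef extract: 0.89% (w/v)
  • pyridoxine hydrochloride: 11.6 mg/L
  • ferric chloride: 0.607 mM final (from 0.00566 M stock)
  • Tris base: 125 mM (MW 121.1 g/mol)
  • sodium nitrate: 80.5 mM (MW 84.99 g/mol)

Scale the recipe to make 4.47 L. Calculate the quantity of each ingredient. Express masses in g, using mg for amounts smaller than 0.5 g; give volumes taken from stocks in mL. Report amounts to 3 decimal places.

Working volume: 4.47 L.
beef extract: 0.89% w/v = 8.9 g/L → 8.9 × 4.47 L = 39.783 g
pyridoxine hydrochloride: 11.6 mg/L × 4.47 L = 51.852 mg
ferric chloride: dilute stock: 0.607 mM × 4470 mL ÷ 5.66 mM = 479.380 mL
Tris base: 125 mmol/L × 121.1 g/mol × 4.47 L ÷ 1000 = 67.665 g
sodium nitrate: 80.5 mmol/L × 84.99 g/mol × 4.47 L ÷ 1000 = 30.582 g

beef extract 39.783 g; pyridoxine hydrochloride 51.852 mg; ferric chloride 479.380 mL; Tris base 67.665 g; sodium nitrate 30.582 g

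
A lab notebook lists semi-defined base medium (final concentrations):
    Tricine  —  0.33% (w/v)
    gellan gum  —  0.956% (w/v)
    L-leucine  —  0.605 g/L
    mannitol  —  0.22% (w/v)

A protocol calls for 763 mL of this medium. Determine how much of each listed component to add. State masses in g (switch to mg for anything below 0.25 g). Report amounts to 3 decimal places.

Scale factor relative to 1 L: 0.763.
Tricine: 0.33 g per 100 mL × 763 mL ÷ 100 = 2.518 g
gellan gum: 0.956 g per 100 mL × 763 mL ÷ 100 = 7.294 g
L-leucine: 0.605 g/L × 0.763 L = 0.462 g
mannitol: 0.22% w/v = 2.2 g/L → 2.2 × 0.763 L = 1.679 g

Tricine 2.518 g; gellan gum 7.294 g; L-leucine 0.462 g; mannitol 1.679 g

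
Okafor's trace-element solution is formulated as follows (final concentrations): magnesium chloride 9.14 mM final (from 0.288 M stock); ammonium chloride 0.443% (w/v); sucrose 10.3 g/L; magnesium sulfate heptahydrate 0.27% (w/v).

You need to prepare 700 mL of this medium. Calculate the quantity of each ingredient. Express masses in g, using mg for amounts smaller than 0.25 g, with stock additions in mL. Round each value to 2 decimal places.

magnesium chloride 22.22 mL; ammonium chloride 3.10 g; sucrose 7.21 g; magnesium sulfate heptahydrate 1.89 g

Scale factor relative to 1 L: 0.7.
magnesium chloride: V = C2·V2/C1 = 9.14 mM × 700 mL ÷ 288 mM = 22.22 mL
ammonium chloride: 0.443 g per 100 mL × 700 mL ÷ 100 = 3.10 g
sucrose: 10.3 g/L × 0.7 L = 7.21 g
magnesium sulfate heptahydrate: 0.27 g per 100 mL × 700 mL ÷ 100 = 1.89 g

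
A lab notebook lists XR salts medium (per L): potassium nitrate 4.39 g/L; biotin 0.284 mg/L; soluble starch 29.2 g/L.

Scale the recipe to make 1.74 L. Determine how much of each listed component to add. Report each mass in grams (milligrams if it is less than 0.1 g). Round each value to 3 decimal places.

Scale factor relative to 1 L: 1.74.
potassium nitrate: 4.39 g/L × 1.74 L = 7.639 g
biotin: 0.284 mg/L × 1.74 L = 0.494 mg
soluble starch: 29.2 g/L × 1.74 L = 50.808 g

potassium nitrate 7.639 g; biotin 0.494 mg; soluble starch 50.808 g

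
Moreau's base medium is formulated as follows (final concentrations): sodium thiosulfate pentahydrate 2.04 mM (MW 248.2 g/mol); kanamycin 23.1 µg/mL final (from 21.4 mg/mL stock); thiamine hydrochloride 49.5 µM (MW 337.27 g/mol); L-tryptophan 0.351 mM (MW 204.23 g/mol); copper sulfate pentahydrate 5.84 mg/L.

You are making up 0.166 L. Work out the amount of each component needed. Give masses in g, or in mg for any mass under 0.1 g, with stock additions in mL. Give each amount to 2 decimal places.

Scale factor relative to 1 L: 0.166.
sodium thiosulfate pentahydrate: 2.04 mmol/L × 248.2 mg/mmol × 0.166 L = 84.05 mg
kanamycin: C1V1 = C2V2 → 23.1 µg/mL × 166 mL ÷ 21400 µg/mL = 0.18 mL
thiamine hydrochloride: 49.5 µmol/L × 337.27 g/mol × 0.166 L ÷ 1000 = 2.77 mg
L-tryptophan: 0.351 mmol/L × 204.23 mg/mmol × 0.166 L = 11.90 mg
copper sulfate pentahydrate: 5.84 mg/L × 0.166 L = 0.97 mg

sodium thiosulfate pentahydrate 84.05 mg; kanamycin 0.18 mL; thiamine hydrochloride 2.77 mg; L-tryptophan 11.90 mg; copper sulfate pentahydrate 0.97 mg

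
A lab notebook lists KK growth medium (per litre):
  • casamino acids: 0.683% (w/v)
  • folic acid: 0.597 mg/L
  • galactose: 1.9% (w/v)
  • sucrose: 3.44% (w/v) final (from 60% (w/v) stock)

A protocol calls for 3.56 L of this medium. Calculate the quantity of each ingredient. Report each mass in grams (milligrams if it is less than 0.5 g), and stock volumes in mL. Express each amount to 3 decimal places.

casamino acids 24.315 g; folic acid 2.125 mg; galactose 67.640 g; sucrose 204.107 mL

Scale factor relative to 1 L: 3.56.
casamino acids: 0.683% w/v = 6.83 g/L → 6.83 × 3.56 L = 24.315 g
folic acid: 0.597 mg/L × 3.56 L = 2.125 mg
galactose: 1.9 g per 100 mL × 3560 mL ÷ 100 = 67.640 g
sucrose: dilute stock: 3.44% ÷ 60% × 3560 mL = 204.107 mL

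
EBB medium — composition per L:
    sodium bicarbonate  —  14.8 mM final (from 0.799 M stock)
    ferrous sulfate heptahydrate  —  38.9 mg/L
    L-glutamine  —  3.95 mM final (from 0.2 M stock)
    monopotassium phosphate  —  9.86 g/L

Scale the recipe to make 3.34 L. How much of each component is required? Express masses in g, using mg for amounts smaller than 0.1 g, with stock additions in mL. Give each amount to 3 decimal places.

sodium bicarbonate 61.867 mL; ferrous sulfate heptahydrate 0.130 g; L-glutamine 65.965 mL; monopotassium phosphate 32.932 g

Scale factor relative to 1 L: 3.34.
sodium bicarbonate: dilute stock: 14.8 mM × 3340 mL ÷ 799 mM = 61.867 mL
ferrous sulfate heptahydrate: 38.9 mg/L × 3.34 L = 129.926 mg = 0.130 g
L-glutamine: V = C2·V2/C1 = 3.95 mM × 3340 mL ÷ 200 mM = 65.965 mL
monopotassium phosphate: 9.86 g/L × 3.34 L = 32.932 g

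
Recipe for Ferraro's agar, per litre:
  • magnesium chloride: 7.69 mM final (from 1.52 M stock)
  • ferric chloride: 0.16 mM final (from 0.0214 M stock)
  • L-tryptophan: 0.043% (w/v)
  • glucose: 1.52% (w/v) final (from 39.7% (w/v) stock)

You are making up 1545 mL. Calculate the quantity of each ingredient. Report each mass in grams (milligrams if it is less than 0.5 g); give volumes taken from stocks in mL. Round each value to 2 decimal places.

Scale factor relative to 1 L: 1.545.
magnesium chloride: V = C2·V2/C1 = 7.69 mM × 1545 mL ÷ 1520 mM = 7.82 mL
ferric chloride: V = C2·V2/C1 = 0.16 mM × 1545 mL ÷ 21.4 mM = 11.55 mL
L-tryptophan: 0.043 g per 100 mL × 1545 mL ÷ 100 = 0.66 g
glucose: dilute stock: 1.52% ÷ 39.7% × 1545 mL = 59.15 mL

magnesium chloride 7.82 mL; ferric chloride 11.55 mL; L-tryptophan 0.66 g; glucose 59.15 mL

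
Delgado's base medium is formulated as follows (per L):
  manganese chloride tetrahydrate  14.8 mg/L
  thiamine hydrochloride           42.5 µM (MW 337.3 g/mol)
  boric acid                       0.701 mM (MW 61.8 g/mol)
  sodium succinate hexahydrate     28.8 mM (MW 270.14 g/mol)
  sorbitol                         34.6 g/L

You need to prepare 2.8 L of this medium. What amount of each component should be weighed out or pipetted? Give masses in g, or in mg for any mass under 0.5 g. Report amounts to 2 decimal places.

manganese chloride tetrahydrate 41.44 mg; thiamine hydrochloride 40.14 mg; boric acid 121.30 mg; sodium succinate hexahydrate 21.78 g; sorbitol 96.88 g

Working volume: 2.8 L.
manganese chloride tetrahydrate: 14.8 mg/L × 2.8 L = 41.44 mg
thiamine hydrochloride: 42.5 µmol/L × 337.3 g/mol × 2.8 L ÷ 1000 = 40.14 mg
boric acid: 0.701 mmol/L × 61.8 mg/mmol × 2.8 L = 121.30 mg
sodium succinate hexahydrate: 28.8 mmol/L × 270.14 g/mol × 2.8 L ÷ 1000 = 21.78 g
sorbitol: 34.6 g/L × 2.8 L = 96.88 g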